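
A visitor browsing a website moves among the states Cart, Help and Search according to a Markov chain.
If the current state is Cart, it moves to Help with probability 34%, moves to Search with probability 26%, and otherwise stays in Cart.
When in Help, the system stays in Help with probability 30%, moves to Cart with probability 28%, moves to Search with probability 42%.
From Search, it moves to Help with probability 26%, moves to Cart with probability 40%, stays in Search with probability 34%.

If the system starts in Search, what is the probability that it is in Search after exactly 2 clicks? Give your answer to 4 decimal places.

Sum over the intermediate state after 1 click:
P = P(Search→Cart)·P(Cart→Search) + P(Search→Help)·P(Help→Search) + P(Search→Search)·P(Search→Search)
  = 0.4×0.26 + 0.26×0.42 + 0.34×0.34
  = 0.1040 + 0.1092 + 0.1156 = 0.3288

0.3288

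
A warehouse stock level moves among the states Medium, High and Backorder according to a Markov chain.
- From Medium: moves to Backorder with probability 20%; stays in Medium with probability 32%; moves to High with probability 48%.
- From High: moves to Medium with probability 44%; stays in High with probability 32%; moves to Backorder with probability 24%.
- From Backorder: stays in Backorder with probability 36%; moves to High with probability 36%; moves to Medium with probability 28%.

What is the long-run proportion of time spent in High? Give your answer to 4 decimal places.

0.3873

Let the stationary distribution be π with π = πP and π_1 + π_2 + π_3 = 1.
π_1 = 0.32·π_1 + 0.44·π_2 + 0.28·π_3
π_2 = 0.48·π_1 + 0.32·π_2 + 0.36·π_3
Solving with the normalization constraint gives π = (0.3562, 0.3873, 0.2565).
So the stationary probability of High is 0.3873.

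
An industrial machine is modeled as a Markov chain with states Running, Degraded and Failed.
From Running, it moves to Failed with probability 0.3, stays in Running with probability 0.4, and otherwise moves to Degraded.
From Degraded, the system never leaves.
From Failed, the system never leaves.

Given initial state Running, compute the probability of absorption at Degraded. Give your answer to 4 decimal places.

0.5000

Let h(s) be the probability of absorption at Degraded starting from transient state s. Then h(Degraded) = 1 and h(Failed) = 0. By first-step analysis:
h(Running) = 0.4·h(Running) + 0.3·1 + 0.3·0
Solving: h(Running) = 0.5000.
Starting from Running, the probability is 0.5000.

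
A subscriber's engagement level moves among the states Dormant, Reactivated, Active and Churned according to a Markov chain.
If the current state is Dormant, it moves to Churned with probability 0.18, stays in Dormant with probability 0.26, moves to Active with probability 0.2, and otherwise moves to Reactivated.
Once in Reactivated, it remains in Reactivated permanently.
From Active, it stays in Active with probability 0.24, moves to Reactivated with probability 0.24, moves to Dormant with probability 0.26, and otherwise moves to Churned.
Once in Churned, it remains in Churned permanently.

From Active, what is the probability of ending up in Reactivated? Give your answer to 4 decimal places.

Let h(s) be the probability of absorption at Reactivated starting from transient state s. Then h(Reactivated) = 1 and h(Churned) = 0. By first-step analysis:
h(Dormant) = 0.26·h(Dormant) + 0.36·1 + 0.2·h(Active) + 0.18·0
h(Active) = 0.26·h(Dormant) + 0.24·1 + 0.24·h(Active) + 0.26·0
Solving: h(Dormant) = 0.6301, h(Active) = 0.5313.
Starting from Active, the probability is 0.5313.

0.5313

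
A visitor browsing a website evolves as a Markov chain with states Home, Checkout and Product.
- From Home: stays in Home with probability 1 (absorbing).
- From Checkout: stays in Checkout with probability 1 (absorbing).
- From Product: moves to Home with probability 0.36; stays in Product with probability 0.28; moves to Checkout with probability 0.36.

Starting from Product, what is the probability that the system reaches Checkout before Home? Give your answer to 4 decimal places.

0.5000

Let h(s) be the probability of absorption at Checkout starting from transient state s. Then h(Checkout) = 1 and h(Home) = 0. By first-step analysis:
h(Product) = 0.36·0 + 0.36·1 + 0.28·h(Product)
Solving: h(Product) = 0.5000.
Starting from Product, the probability is 0.5000.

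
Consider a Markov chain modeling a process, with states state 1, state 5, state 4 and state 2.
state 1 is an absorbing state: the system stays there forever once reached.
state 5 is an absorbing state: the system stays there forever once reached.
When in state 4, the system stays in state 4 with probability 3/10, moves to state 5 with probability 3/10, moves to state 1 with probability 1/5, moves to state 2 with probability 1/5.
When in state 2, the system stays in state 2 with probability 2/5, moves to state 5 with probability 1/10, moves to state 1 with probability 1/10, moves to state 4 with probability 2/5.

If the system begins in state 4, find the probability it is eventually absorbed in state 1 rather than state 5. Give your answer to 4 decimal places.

Let h(s) be the probability of absorption at state 1 starting from transient state s. Then h(state 1) = 1 and h(state 5) = 0. By first-step analysis:
h(state 4) = 0.2·1 + 0.3·0 + 0.3·h(state 4) + 0.2·h(state 2)
h(state 2) = 0.1·1 + 0.1·0 + 0.4·h(state 4) + 0.4·h(state 2)
Solving: h(state 4) = 0.4118, h(state 2) = 0.4412.
Starting from state 4, the probability is 0.4118.

0.4118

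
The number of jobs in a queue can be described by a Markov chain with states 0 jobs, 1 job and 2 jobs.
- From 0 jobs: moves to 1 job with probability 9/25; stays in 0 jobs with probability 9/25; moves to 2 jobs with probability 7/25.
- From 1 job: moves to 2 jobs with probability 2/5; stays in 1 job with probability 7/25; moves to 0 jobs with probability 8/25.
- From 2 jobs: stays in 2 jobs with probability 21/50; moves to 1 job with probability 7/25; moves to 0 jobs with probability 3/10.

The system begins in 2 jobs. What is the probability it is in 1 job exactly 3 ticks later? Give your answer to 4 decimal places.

Propagate the distribution vector 3 ticks from 2 jobs.
After 0 ticks: (0.0000, 0.0000, 1.0000)
After 1 tick: (0.3000, 0.2800, 0.4200)
After 2 ticks: (0.3236, 0.3040, 0.3724)
After 3 ticks: (0.3255, 0.3059, 0.3686)
P(in 1 job after 3 ticks) = 0.3059

0.3059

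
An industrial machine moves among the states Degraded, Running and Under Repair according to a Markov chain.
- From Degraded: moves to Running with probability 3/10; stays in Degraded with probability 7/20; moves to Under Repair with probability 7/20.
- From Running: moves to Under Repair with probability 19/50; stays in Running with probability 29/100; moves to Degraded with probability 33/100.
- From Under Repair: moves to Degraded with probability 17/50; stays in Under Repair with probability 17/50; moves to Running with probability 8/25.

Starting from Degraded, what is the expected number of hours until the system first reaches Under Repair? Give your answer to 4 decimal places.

2.7862

Let t(s) be the expected number of hours to first reach Under Repair from state s, with t(Under Repair) = 0. Conditioning on the first hour:
t(Degraded) = 1 + 0.35·t(Degraded) + 0.3·t(Running)
t(Running) = 1 + 0.33·t(Degraded) + 0.29·t(Running)
Solving: t(Degraded) = 2.7862, t(Running) = 2.7034.
Expected hours from Degraded to Under Repair: 2.7862.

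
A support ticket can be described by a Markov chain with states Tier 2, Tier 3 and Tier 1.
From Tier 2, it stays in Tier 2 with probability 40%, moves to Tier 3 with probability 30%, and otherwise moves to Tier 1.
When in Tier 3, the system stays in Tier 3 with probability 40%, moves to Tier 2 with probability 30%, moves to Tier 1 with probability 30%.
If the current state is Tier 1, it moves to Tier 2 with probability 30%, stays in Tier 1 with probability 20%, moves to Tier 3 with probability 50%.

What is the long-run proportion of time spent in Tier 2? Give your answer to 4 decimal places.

0.3333

Let the stationary distribution be π with π = πP and π_1 + π_2 + π_3 = 1.
π_1 = 0.4·π_1 + 0.3·π_2 + 0.3·π_3
π_2 = 0.3·π_1 + 0.4·π_2 + 0.5·π_3
Solving with the normalization constraint gives π = (0.3333, 0.3939, 0.2727).
So the stationary probability of Tier 2 is 0.3333.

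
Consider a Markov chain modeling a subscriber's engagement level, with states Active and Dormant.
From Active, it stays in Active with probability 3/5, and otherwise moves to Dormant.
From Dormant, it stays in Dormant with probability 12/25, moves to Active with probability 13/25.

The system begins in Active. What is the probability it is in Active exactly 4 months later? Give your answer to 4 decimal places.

0.5652

Propagate the distribution vector 4 months from Active.
After 0 months: (1.0000, 0.0000)
After 1 month: (0.6000, 0.4000)
After 2 months: (0.5680, 0.4320)
After 3 months: (0.5654, 0.4346)
After 4 months: (0.5652, 0.4348)
P(in Active after 4 months) = 0.5652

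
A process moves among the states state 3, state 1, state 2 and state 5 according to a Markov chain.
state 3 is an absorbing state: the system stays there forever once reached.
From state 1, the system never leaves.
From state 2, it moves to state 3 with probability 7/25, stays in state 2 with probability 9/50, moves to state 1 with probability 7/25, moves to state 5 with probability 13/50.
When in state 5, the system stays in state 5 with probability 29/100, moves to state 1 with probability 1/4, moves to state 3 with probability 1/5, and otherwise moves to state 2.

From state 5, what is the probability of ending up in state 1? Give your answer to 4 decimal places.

Let h(s) be the probability of absorption at state 1 starting from transient state s. Then h(state 1) = 1 and h(state 3) = 0. By first-step analysis:
h(state 2) = 0.28·0 + 0.28·1 + 0.18·h(state 2) + 0.26·h(state 5)
h(state 5) = 0.2·0 + 0.25·1 + 0.26·h(state 2) + 0.29·h(state 5)
Solving: h(state 2) = 0.5126, h(state 5) = 0.5398.
Starting from state 5, the probability is 0.5398.

0.5398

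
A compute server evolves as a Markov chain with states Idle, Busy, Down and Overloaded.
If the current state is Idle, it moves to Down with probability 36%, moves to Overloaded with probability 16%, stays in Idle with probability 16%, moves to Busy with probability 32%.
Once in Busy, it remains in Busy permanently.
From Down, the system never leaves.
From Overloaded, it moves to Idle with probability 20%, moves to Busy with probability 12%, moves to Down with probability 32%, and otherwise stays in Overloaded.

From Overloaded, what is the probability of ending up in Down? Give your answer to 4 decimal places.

0.6741

Let h(s) be the probability of absorption at Down starting from transient state s. Then h(Down) = 1 and h(Busy) = 0. By first-step analysis:
h(Idle) = 0.16·h(Idle) + 0.32·0 + 0.36·1 + 0.16·h(Overloaded)
h(Overloaded) = 0.2·h(Idle) + 0.12·0 + 0.32·1 + 0.36·h(Overloaded)
Solving: h(Idle) = 0.5570, h(Overloaded) = 0.6741.
Starting from Overloaded, the probability is 0.6741.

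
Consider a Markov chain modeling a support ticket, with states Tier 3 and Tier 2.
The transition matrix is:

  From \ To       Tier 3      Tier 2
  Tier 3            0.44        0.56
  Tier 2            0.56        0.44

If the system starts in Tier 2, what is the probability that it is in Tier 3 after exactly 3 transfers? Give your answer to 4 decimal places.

Propagate the distribution vector 3 transfers from Tier 2.
After 0 transfers: (0.0000, 1.0000)
After 1 transfer: (0.5600, 0.4400)
After 2 transfers: (0.4928, 0.5072)
After 3 transfers: (0.5009, 0.4991)
P(in Tier 3 after 3 transfers) = 0.5009

0.5009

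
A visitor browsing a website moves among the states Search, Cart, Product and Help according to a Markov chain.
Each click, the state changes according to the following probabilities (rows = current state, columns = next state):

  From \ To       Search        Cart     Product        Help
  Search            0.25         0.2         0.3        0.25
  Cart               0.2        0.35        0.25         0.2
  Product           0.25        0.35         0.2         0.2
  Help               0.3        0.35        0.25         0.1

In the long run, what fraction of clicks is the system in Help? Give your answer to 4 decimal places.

Let the stationary distribution be π with π = πP and π_1 + π_2 + π_3 + π_4 = 1.
π_1 = 0.25·π_1 + 0.2·π_2 + 0.25·π_3 + 0.3·π_4
π_2 = 0.2·π_1 + 0.35·π_2 + 0.35·π_3 + 0.35·π_4
π_3 = 0.3·π_1 + 0.25·π_2 + 0.2·π_3 + 0.25·π_4
Solving with the normalization constraint gives π = (0.2440, 0.3134, 0.2497, 0.1929).
So the stationary probability of Help is 0.1929.

0.1929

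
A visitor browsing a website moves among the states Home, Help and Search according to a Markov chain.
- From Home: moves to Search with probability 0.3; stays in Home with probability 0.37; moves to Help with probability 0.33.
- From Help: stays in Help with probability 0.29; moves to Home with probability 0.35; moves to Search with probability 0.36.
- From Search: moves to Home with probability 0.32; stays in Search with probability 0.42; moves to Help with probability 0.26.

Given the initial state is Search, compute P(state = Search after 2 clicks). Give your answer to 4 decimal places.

0.3660

Sum over the intermediate state after 1 click:
P = P(Search→Home)·P(Home→Search) + P(Search→Help)·P(Help→Search) + P(Search→Search)·P(Search→Search)
  = 0.32×0.3 + 0.26×0.36 + 0.42×0.42
  = 0.0960 + 0.0936 + 0.1764 = 0.3660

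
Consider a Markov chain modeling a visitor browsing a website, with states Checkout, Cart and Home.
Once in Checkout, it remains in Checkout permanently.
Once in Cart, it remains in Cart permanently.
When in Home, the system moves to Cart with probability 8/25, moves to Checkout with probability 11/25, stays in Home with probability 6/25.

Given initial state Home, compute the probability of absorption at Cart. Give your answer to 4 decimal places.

Let h(s) be the probability of absorption at Cart starting from transient state s. Then h(Cart) = 1 and h(Checkout) = 0. By first-step analysis:
h(Home) = 0.44·0 + 0.32·1 + 0.24·h(Home)
Solving: h(Home) = 0.4211.
Starting from Home, the probability is 0.4211.

0.4211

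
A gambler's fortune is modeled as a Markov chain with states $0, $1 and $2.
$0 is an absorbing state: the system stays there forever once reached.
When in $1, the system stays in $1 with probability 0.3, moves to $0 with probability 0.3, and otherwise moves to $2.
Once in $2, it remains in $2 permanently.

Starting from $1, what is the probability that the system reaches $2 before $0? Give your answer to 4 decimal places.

0.5714

Let h(s) be the probability of absorption at $2 starting from transient state s. Then h($2) = 1 and h($0) = 0. By first-step analysis:
h($1) = 0.3·0 + 0.3·h($1) + 0.4·1
Solving: h($1) = 0.5714.
Starting from $1, the probability is 0.5714.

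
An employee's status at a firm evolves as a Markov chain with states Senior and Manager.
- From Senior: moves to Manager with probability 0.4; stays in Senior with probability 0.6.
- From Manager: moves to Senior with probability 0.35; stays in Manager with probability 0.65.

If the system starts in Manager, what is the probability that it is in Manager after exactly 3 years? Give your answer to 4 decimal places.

0.5406

Propagate the distribution vector 3 years from Manager.
After 0 years: (0.0000, 1.0000)
After 1 year: (0.3500, 0.6500)
After 2 years: (0.4375, 0.5625)
After 3 years: (0.4594, 0.5406)
P(in Manager after 3 years) = 0.5406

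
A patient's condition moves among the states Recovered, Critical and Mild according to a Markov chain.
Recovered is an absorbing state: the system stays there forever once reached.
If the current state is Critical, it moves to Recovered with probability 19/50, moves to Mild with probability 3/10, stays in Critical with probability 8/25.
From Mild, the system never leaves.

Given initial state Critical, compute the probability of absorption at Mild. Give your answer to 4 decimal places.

0.4412

Let h(s) be the probability of absorption at Mild starting from transient state s. Then h(Mild) = 1 and h(Recovered) = 0. By first-step analysis:
h(Critical) = 0.38·0 + 0.32·h(Critical) + 0.3·1
Solving: h(Critical) = 0.4412.
Starting from Critical, the probability is 0.4412.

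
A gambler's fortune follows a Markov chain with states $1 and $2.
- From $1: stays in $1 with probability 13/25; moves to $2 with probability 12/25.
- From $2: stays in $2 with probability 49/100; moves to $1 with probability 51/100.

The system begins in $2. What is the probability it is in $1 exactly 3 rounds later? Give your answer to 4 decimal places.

0.5152

Propagate the distribution vector 3 rounds from $2.
After 0 rounds: (0.0000, 1.0000)
After 1 round: (0.5100, 0.4900)
After 2 rounds: (0.5151, 0.4849)
After 3 rounds: (0.5152, 0.4848)
P(in $1 after 3 rounds) = 0.5152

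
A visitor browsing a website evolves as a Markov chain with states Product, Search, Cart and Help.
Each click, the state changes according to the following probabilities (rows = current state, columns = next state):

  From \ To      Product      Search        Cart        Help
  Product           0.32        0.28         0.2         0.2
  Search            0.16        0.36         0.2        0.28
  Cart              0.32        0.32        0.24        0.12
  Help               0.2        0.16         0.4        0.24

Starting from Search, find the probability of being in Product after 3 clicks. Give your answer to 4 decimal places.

Propagate the distribution vector 3 clicks from Search.
After 0 clicks: (0.0000, 1.0000, 0.0000, 0.0000)
After 1 click: (0.1600, 0.3600, 0.2000, 0.2800)
After 2 clicks: (0.2288, 0.2832, 0.2640, 0.2240)
After 3 clicks: (0.2478, 0.2863, 0.2554, 0.2105)
P(in Product after 3 clicks) = 0.2478

0.2478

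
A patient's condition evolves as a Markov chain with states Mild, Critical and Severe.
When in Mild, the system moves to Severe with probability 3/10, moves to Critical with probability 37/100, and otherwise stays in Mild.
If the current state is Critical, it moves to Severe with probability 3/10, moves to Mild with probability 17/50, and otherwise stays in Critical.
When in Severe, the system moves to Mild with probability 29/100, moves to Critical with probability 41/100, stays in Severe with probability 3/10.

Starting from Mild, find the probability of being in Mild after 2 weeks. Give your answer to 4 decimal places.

Sum over the intermediate state after 1 week:
P = P(Mild→Mild)·P(Mild→Mild) + P(Mild→Critical)·P(Critical→Mild) + P(Mild→Severe)·P(Severe→Mild)
  = 0.33×0.33 + 0.37×0.34 + 0.3×0.29
  = 0.1089 + 0.1258 + 0.0870 = 0.3217

0.3217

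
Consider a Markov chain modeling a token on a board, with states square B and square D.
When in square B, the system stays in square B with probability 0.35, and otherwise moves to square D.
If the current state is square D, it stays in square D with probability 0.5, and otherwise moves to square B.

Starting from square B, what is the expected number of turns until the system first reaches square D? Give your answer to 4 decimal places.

Let t(s) be the expected number of turns to first reach square D from state s, with t(square D) = 0. Conditioning on the first turn:
t(square B) = 1 + 0.35·t(square B)
Solving: t(square B) = 1.5385.
Expected turns from square B to square D: 1.5385.

1.5385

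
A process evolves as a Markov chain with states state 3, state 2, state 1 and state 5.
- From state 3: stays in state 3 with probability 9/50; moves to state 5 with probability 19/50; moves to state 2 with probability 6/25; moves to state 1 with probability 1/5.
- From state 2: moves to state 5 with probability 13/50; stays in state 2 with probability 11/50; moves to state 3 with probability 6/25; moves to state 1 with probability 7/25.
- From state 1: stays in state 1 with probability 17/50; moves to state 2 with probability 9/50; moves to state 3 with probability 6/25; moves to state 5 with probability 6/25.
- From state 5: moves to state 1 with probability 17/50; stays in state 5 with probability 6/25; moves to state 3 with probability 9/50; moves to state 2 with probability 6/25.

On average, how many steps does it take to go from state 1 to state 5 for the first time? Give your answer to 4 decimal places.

Let t(s) be the expected number of steps to first reach state 5 from state s, with t(state 5) = 0. Conditioning on the first step:
t(state 3) = 1 + 0.18·t(state 3) + 0.24·t(state 2) + 0.2·t(state 1)
t(state 2) = 1 + 0.24·t(state 3) + 0.22·t(state 2) + 0.28·t(state 1)
t(state 1) = 1 + 0.24·t(state 3) + 0.18·t(state 2) + 0.34·t(state 1)
Solving: t(state 3) = 3.1434, t(state 2) = 3.5512, t(state 1) = 3.6267.
Expected steps from state 1 to state 5: 3.6267.

3.6267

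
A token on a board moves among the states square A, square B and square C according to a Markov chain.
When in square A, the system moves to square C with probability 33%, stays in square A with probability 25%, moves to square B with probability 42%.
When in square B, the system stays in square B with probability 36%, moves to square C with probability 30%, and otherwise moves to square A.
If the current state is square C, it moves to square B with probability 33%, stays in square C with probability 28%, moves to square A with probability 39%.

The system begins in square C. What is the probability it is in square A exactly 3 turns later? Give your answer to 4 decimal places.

0.3266

Propagate the distribution vector 3 turns from square C.
After 0 turns: (0.0000, 0.0000, 1.0000)
After 1 turn: (0.3900, 0.3300, 0.2800)
After 2 turns: (0.3189, 0.3750, 0.3061)
After 3 turns: (0.3266, 0.3700, 0.3034)
P(in square A after 3 turns) = 0.3266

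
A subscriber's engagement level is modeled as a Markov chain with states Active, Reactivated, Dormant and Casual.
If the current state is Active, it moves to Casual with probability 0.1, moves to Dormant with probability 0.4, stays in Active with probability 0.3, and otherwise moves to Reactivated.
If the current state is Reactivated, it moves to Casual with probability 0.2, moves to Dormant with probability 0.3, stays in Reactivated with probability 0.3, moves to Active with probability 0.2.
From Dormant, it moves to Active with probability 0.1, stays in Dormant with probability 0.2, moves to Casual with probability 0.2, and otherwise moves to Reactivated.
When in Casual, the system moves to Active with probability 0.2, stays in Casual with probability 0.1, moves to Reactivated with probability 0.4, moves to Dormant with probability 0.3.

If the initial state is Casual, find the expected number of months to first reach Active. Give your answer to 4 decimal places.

Let t(s) be the expected number of months to first reach Active from state s, with t(Active) = 0. Conditioning on the first month:
t(Reactivated) = 1 + 0.3·t(Reactivated) + 0.3·t(Dormant) + 0.2·t(Casual)
t(Dormant) = 1 + 0.5·t(Reactivated) + 0.2·t(Dormant) + 0.2·t(Casual)
t(Casual) = 1 + 0.4·t(Reactivated) + 0.3·t(Dormant) + 0.1·t(Casual)
Solving: t(Reactivated) = 5.7895, t(Dormant) = 6.3158, t(Casual) = 5.7895.
Expected months from Casual to Active: 5.7895.

5.7895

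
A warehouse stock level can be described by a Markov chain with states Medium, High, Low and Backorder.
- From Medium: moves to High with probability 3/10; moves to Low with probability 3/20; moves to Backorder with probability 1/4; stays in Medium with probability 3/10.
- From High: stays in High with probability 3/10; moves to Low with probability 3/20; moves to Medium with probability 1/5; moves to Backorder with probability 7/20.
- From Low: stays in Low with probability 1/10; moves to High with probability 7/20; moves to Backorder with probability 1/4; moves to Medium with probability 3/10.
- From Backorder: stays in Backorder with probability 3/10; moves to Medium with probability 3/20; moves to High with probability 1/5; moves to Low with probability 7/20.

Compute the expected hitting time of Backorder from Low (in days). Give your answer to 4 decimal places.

Let t(s) be the expected number of days to first reach Backorder from state s, with t(Backorder) = 0. Conditioning on the first day:
t(Medium) = 1 + 0.3·t(Medium) + 0.3·t(High) + 0.15·t(Low)
t(High) = 1 + 0.2·t(Medium) + 0.3·t(High) + 0.15·t(Low)
t(Low) = 1 + 0.3·t(Medium) + 0.35·t(High) + 0.1·t(Low)
Solving: t(Medium) = 3.5623, t(High) = 3.2061, t(Low) = 3.5454.
Expected days from Low to Backorder: 3.5454.

3.5454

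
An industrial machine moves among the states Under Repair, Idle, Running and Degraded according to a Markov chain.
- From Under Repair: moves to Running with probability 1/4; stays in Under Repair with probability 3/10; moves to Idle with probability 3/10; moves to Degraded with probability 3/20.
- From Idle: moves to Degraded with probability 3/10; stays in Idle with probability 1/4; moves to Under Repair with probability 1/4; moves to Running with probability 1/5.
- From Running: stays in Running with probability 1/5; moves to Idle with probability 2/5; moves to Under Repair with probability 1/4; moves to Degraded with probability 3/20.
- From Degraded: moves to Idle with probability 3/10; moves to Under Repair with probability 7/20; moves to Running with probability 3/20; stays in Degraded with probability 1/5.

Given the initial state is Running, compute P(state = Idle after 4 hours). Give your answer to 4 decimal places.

0.3050

Propagate the distribution vector 4 hours from Running.
After 0 hours: (0.0000, 0.0000, 1.0000, 0.0000)
After 1 hour: (0.2500, 0.4000, 0.2000, 0.1500)
After 2 hours: (0.2775, 0.3000, 0.2050, 0.2175)
After 3 hours: (0.2856, 0.3055, 0.2030, 0.2059)
After 4 hours: (0.2849, 0.3050, 0.2040, 0.2061)
P(in Idle after 4 hours) = 0.3050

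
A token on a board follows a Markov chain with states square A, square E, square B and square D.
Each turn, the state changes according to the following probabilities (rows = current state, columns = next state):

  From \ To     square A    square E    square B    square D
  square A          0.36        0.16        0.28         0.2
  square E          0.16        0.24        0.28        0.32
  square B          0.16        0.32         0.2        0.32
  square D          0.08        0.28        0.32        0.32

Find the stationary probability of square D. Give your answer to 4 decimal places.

0.2996

Let the stationary distribution be π with π = πP and π_1 + π_2 + π_3 + π_4 = 1.
π_1 = 0.36·π_1 + 0.16·π_2 + 0.16·π_3 + 0.08·π_4
π_2 = 0.16·π_1 + 0.24·π_2 + 0.32·π_3 + 0.28·π_4
π_3 = 0.28·π_1 + 0.28·π_2 + 0.2·π_3 + 0.32·π_4
Solving with the normalization constraint gives π = (0.1700, 0.2600, 0.2704, 0.2996).
So the stationary probability of square D is 0.2996.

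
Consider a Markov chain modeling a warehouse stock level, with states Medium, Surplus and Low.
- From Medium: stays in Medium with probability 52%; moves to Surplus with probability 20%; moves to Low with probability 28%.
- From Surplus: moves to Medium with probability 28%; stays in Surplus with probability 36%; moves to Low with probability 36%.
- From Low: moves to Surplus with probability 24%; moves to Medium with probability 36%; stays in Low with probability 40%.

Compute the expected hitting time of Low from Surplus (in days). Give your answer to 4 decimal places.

Let t(s) be the expected number of days to first reach Low from state s, with t(Low) = 0. Conditioning on the first day:
t(Medium) = 1 + 0.52·t(Medium) + 0.2·t(Surplus)
t(Surplus) = 1 + 0.28·t(Medium) + 0.36·t(Surplus)
Solving: t(Medium) = 3.3439, t(Surplus) = 3.0255.
Expected days from Surplus to Low: 3.0255.

3.0255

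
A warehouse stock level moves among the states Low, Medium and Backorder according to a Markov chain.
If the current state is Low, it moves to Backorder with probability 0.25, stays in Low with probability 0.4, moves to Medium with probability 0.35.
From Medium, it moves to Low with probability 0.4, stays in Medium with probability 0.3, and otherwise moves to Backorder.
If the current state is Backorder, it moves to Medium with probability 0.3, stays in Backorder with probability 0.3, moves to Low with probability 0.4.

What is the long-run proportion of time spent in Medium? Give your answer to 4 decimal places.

Let the stationary distribution be π with π = πP and π_1 + π_2 + π_3 = 1.
π_1 = 0.4·π_1 + 0.4·π_2 + 0.4·π_3
π_2 = 0.35·π_1 + 0.3·π_2 + 0.3·π_3
Solving with the normalization constraint gives π = (0.4000, 0.3200, 0.2800).
So the stationary probability of Medium is 0.3200.

0.3200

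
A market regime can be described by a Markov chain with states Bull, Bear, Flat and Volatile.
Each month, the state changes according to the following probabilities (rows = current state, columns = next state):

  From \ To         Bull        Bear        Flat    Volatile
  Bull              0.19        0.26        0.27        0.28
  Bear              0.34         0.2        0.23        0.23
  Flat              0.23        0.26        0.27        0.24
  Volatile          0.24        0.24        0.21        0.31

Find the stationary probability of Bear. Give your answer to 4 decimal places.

Let the stationary distribution be π with π = πP and π_1 + π_2 + π_3 + π_4 = 1.
π_1 = 0.19·π_1 + 0.34·π_2 + 0.23·π_3 + 0.24·π_4
π_2 = 0.26·π_1 + 0.2·π_2 + 0.26·π_3 + 0.24·π_4
π_3 = 0.27·π_1 + 0.23·π_2 + 0.27·π_3 + 0.21·π_4
Solving with the normalization constraint gives π = (0.2491, 0.2403, 0.2444, 0.2662).
So the stationary probability of Bear is 0.2403.

0.2403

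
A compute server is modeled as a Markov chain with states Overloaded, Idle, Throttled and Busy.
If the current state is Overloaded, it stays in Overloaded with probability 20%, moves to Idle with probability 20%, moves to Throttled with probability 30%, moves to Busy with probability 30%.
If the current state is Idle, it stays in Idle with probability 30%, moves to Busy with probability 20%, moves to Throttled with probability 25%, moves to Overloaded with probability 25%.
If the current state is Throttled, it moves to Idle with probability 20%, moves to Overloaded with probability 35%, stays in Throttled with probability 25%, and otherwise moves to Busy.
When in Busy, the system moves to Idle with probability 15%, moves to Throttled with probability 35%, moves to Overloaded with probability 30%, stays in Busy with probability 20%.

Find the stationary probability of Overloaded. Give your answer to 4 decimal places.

Let the stationary distribution be π with π = πP and π_1 + π_2 + π_3 + π_4 = 1.
π_1 = 0.2·π_1 + 0.25·π_2 + 0.35·π_3 + 0.3·π_4
π_2 = 0.2·π_1 + 0.3·π_2 + 0.2·π_3 + 0.15·π_4
π_3 = 0.3·π_1 + 0.25·π_2 + 0.25·π_3 + 0.35·π_4
Solving with the normalization constraint gives π = (0.2762, 0.2096, 0.2866, 0.2276).
So the stationary probability of Overloaded is 0.2762.

0.2762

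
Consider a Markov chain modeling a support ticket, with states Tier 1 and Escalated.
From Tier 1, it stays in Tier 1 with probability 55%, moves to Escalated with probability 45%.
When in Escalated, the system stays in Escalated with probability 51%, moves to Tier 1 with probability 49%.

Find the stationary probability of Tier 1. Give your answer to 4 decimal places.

0.5213

Let the stationary distribution be π with π = πP and π_1 + π_2 = 1.
π_1 = 0.55·π_1 + 0.49·π_2
Solving with the normalization constraint gives π = (0.5213, 0.4787).
So the stationary probability of Tier 1 is 0.5213.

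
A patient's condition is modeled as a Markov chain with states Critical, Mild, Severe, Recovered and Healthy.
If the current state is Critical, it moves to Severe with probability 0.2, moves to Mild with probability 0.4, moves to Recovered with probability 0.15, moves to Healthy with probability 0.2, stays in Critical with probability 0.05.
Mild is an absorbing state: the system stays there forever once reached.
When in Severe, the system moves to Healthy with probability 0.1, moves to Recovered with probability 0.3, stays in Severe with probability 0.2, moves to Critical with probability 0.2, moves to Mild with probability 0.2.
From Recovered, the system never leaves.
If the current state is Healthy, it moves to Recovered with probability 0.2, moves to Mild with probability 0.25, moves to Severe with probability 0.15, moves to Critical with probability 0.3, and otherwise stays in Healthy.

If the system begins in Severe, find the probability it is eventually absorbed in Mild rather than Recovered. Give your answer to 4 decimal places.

Let h(s) be the probability of absorption at Mild starting from transient state s. Then h(Mild) = 1 and h(Recovered) = 0. By first-step analysis:
h(Critical) = 0.05·h(Critical) + 0.4·1 + 0.2·h(Severe) + 0.15·0 + 0.2·h(Healthy)
h(Severe) = 0.2·h(Critical) + 0.2·1 + 0.2·h(Severe) + 0.3·0 + 0.1·h(Healthy)
h(Healthy) = 0.3·h(Critical) + 0.25·1 + 0.15·h(Severe) + 0.2·0 + 0.1·h(Healthy)
Solving: h(Critical) = 0.6431, h(Severe) = 0.4824, h(Healthy) = 0.5725.
Starting from Severe, the probability is 0.4824.

0.4824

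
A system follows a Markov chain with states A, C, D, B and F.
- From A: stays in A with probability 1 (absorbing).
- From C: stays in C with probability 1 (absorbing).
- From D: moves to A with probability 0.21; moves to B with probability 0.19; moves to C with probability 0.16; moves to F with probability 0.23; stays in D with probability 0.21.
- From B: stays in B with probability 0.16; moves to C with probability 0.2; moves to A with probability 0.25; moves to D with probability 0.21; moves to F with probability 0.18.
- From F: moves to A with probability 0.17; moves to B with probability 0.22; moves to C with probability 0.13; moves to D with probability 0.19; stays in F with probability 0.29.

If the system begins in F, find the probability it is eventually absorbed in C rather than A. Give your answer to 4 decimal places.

Let h(s) be the probability of absorption at C starting from transient state s. Then h(C) = 1 and h(A) = 0. By first-step analysis:
h(D) = 0.21·0 + 0.16·1 + 0.21·h(D) + 0.19·h(B) + 0.23·h(F)
h(B) = 0.25·0 + 0.2·1 + 0.21·h(D) + 0.16·h(B) + 0.18·h(F)
h(F) = 0.17·0 + 0.13·1 + 0.19·h(D) + 0.22·h(B) + 0.29·h(F)
Solving: h(D) = 0.4354, h(B) = 0.4404, h(F) = 0.4361.
Starting from F, the probability is 0.4361.

0.4361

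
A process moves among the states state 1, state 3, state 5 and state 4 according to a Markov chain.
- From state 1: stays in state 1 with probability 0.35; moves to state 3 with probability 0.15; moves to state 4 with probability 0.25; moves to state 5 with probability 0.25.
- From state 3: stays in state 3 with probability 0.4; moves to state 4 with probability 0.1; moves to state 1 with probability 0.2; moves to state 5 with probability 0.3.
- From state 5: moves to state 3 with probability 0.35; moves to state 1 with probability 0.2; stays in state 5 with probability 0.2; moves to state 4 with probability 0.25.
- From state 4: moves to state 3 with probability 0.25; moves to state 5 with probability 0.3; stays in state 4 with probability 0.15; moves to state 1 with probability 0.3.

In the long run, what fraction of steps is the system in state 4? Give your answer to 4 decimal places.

0.1871

Let the stationary distribution be π with π = πP and π_1 + π_2 + π_3 + π_4 = 1.
π_1 = 0.35·π_1 + 0.2·π_2 + 0.2·π_3 + 0.3·π_4
π_2 = 0.15·π_1 + 0.4·π_2 + 0.35·π_3 + 0.25·π_4
π_3 = 0.25·π_1 + 0.3·π_2 + 0.2·π_3 + 0.3·π_4
Solving with the normalization constraint gives π = (0.2573, 0.2946, 0.2610, 0.1871).
So the stationary probability of state 4 is 0.1871.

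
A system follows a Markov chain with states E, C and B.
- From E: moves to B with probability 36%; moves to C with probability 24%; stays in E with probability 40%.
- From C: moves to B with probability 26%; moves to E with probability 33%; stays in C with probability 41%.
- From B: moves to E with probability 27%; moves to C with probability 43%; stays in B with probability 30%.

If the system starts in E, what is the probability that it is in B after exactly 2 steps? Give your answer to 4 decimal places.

0.3144

Sum over the intermediate state after 1 step:
P = P(E→E)·P(E→B) + P(E→C)·P(C→B) + P(E→B)·P(B→B)
  = 0.4×0.36 + 0.24×0.26 + 0.36×0.3
  = 0.1440 + 0.0624 + 0.1080 = 0.3144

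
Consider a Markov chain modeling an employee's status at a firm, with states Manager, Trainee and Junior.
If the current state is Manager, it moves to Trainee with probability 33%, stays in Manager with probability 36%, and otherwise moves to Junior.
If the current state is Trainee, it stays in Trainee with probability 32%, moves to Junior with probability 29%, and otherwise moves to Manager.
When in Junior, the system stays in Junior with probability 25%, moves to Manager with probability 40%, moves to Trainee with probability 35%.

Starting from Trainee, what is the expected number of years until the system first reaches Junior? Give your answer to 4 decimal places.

Let t(s) be the expected number of years to first reach Junior from state s, with t(Junior) = 0. Conditioning on the first year:
t(Manager) = 1 + 0.36·t(Manager) + 0.33·t(Trainee)
t(Trainee) = 1 + 0.39·t(Manager) + 0.32·t(Trainee)
Solving: t(Manager) = 3.2953, t(Trainee) = 3.3605.
Expected years from Trainee to Junior: 3.3605.

3.3605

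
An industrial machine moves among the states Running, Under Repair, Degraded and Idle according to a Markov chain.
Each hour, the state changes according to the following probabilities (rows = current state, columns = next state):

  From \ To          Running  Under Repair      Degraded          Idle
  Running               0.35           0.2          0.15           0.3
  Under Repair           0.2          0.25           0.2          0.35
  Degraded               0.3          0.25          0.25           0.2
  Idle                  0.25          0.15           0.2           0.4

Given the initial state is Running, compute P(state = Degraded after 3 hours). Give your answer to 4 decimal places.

0.1954

Propagate the distribution vector 3 hours from Running.
After 0 hours: (1.0000, 0.0000, 0.0000, 0.0000)
After 1 hour: (0.3500, 0.2000, 0.1500, 0.3000)
After 2 hours: (0.2825, 0.2025, 0.1900, 0.3250)
After 3 hours: (0.2776, 0.2034, 0.1954, 0.3236)
P(in Degraded after 3 hours) = 0.1954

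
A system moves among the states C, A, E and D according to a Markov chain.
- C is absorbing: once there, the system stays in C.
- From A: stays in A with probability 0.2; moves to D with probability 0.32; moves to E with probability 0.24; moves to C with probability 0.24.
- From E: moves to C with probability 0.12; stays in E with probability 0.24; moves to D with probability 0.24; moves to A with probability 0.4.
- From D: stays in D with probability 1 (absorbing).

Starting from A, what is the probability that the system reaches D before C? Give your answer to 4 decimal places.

0.5875

Let h(s) be the probability of absorption at D starting from transient state s. Then h(D) = 1 and h(C) = 0. By first-step analysis:
h(A) = 0.24·0 + 0.2·h(A) + 0.24·h(E) + 0.32·1
h(E) = 0.12·0 + 0.4·h(A) + 0.24·h(E) + 0.24·1
Solving: h(A) = 0.5875, h(E) = 0.6250.
Starting from A, the probability is 0.5875.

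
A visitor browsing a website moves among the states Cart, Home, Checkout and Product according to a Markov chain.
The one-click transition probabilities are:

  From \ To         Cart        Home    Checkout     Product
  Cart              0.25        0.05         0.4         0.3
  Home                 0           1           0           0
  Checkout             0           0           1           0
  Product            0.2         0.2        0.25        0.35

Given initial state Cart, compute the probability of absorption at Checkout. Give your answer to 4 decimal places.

Let h(s) be the probability of absorption at Checkout starting from transient state s. Then h(Checkout) = 1 and h(Home) = 0. By first-step analysis:
h(Cart) = 0.25·h(Cart) + 0.05·0 + 0.4·1 + 0.3·h(Product)
h(Product) = 0.2·h(Cart) + 0.2·0 + 0.25·1 + 0.35·h(Product)
Solving: h(Cart) = 0.7836, h(Product) = 0.6257.
Starting from Cart, the probability is 0.7836.

0.7836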